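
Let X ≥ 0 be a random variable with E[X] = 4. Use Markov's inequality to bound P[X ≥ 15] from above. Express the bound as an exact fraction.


μ = E[X] = 4, a = 15.
Markov: P[X ≥ 15] ≤ μ/a = (4)/15 = 4/15.
Numerically: ≈ 0.267.
(Since a = 15 > μ = 4.000, the bound 4/15 is < 1 and informative.)

P[X ≥ 15] ≤ 4/15 ≈ 0.267.


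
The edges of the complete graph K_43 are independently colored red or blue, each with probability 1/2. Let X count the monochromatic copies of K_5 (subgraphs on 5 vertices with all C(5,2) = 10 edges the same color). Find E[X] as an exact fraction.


Let X = Σ_S X_S over the C(43, 5) = 962598 subsets S of size 5, where X_S = 1 if the K_5 on S is monochromatic.
For a fixed S, the K_5 on S has C(5, 2) = 10 edges. P[all 10 edges red] = (1/2)^10, and likewise for blue, so P[monochromatic] = 2·(1/2)^10 = 2^{1 − 10} = 1/512.
By linearity: E[X] = C(43, 5) · 2^{1 − 10} = 962598 · 1/512 = 481299/256.
Numerically: E[X] ≈ 1880.074.

E[X] = C(43,5)·2^(1−C(5,2)) = 481299/256 ≈ 1880.074.


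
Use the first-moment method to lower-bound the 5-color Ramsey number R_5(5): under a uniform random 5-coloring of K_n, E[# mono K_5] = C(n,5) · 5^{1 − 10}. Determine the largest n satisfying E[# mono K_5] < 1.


We need C(n, 5) · 5^{1 − 10} < 1, i.e. C(n, 5) < 5^{10 − 1} = 1953125.
Check values of n near the boundary:
  n = 45: C(45, 5) = 1221759; 1221759 < 1953125? YES
  n = 46: C(46, 5) = 1370754; 1370754 < 1953125? YES
  n = 47: C(47, 5) = 1533939; 1533939 < 1953125? YES
  n = 48: C(48, 5) = 1712304; 1712304 < 1953125? YES
  n = 49: C(49, 5) = 1906884; 1906884 < 1953125? YES
  n = 50: C(50, 5) = 2118760; 2118760 < 1953125? NO
  n = 51: C(51, 5) = 2349060; 2349060 < 1953125? NO
The largest n with C(n, 5) < 1953125 is n = 49 (where E[X] = 1906884/1953125 ≈ 0.976325). Hence R_5(5) > 49, i.e. R_5(5) ≥ 50.

Largest n = 49; hence R_5(5) > 49.


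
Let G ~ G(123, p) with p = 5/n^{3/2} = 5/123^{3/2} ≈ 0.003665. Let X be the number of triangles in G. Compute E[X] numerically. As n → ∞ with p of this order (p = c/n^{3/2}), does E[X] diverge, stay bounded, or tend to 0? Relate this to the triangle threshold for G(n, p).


Number of potential triangles: C(123, 3) = 302621.
Each occurs with probability p³ ≈ (0.003665)³ ≈ 4.924215e-08.
By linearity: E[X] = C(123, 3)·p³ ≈ 302621 · 4.924215e-08 ≈ 0.0149.
Since α = 3/2 > 1, p = c/n^{3/2} = o(1/n) is below the triangle threshold p ~ 1/n. Asymptotically E[X] ~ (c³/6)·n^{3(1−α)} = (5³/6)·n^{-1.5} → 0, so by Markov's inequality G has no triangles w.h.p.

E[X] ≈ 0.0149; in regime p = Θ(1/n^{3/2}) E[X] tends to 0 (below the triangle threshold p ~ 1/n).


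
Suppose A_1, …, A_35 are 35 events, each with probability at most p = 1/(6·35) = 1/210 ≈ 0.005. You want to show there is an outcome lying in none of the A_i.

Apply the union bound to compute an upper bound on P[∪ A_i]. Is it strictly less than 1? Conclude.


Union bound: P[∪_{i=1}^{35} A_i] ≤ Σ_i P[A_i] ≤ 35·p = 35·(1/210) = 1/6.
Numerically: 1/6 ≈ 0.167.
Is 1/6 < 1? YES.
Since P[∪ A_i] ≤ 1/6 < 1, the complement has P[∩ A_i^c] ≥ 1 − 1/6 = 5/6 > 0, so some outcome avoids every A_i.

35·p = 1/6 ≈ 0.167; existence CERTIFIED by the union bound.


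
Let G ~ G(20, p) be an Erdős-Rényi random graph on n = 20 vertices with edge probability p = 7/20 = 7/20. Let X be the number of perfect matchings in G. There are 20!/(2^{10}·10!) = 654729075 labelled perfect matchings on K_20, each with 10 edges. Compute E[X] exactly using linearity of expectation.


K_20 has 20!/(2^{10}·10!) = 654729075 labelled perfect matchings.
For each such perfect matching H, let X_H = 1 if all 10 edges of H are present in G. Then P[X_H = 1] = p^{10} = (7/20)^{10} = 282475249/10240000000000.
By linearity of expectation: E[X] = Σ_H E[X_H] = 654729075 · p^{10} = 654729075 · 282475249/10240000000000 = 7397790339526587/409600000000.
Numerically: E[X] ≈ 1.81e+04.

E[X] = 654729075 · (7/20)^{10} = 7397790339526587/409600000000 ≈ 1.81e+04.


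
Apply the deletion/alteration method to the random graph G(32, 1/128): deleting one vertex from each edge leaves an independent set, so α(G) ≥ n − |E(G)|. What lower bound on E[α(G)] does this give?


E[|E(G)|] = C(32, 2)·p = 496 · (1/128) = 31/8.
E[α(G)] ≥ n − E[|E(G)|] = 32 − 31/8 = 225/8.
Numerically: ≈ 28.125.
(This is only a lower bound; the true E[α(G)] may be larger.)

E[α(G)] ≥ 225/8 ≈ 28.125.


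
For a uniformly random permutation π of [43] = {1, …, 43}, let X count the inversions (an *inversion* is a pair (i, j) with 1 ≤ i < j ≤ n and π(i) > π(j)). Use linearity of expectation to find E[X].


Write X = Σ X_I over the C(43, 2) = 903 pairs i < j, with X_I the indicator of one inversion.
There are 903 indicators.
For each fixed pair i < j, the values π(i) and π(j) are two distinct elements of {1, …, 43} in uniformly random order; by symmetry P[π(i) > π(j)] = 1/2.
By linearity: E[X] = 903 · (1/2) = C(43, 2) · (1/2) = 903/2 = 903/2 ≈ 451.5000.

E[X] = 903/2 = 451.5000.


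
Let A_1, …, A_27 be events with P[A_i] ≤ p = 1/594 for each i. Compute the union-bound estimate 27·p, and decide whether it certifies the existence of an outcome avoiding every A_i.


Union bound: P[∪_{i=1}^{27} A_i] ≤ Σ_i P[A_i] ≤ 27·p = 27·(1/594) = 1/22.
Numerically: 1/22 ≈ 0.045455.
Is 1/22 < 1? YES.
Since P[∪ A_i] ≤ 1/22 < 1, the complement has P[∩ A_i^c] ≥ 1 − 1/22 = 21/22 > 0, so some outcome avoids every A_i.

27·p = 1/22 ≈ 0.045455; existence CERTIFIED by the union bound.


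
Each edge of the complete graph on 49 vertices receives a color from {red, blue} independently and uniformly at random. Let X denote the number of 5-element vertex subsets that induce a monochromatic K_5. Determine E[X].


Let X = Σ_S X_S over the C(49, 5) = 1906884 subsets S of size 5, where X_S = 1 if the K_5 on S is monochromatic.
For a fixed S, the K_5 on S has C(5, 2) = 10 edges. P[all 10 edges red] = (1/2)^10, and likewise for blue, so P[monochromatic] = 2·(1/2)^10 = 2^{1 − 10} = 1/512.
By linearity of expectation: E[X] = C(49, 5) · 2^{1 − 10} = 1906884 · 1/512 = 476721/128.
Numerically: E[X] ≈ 3724.3828.

E[X] = C(49,5)·2^(1−C(5,2)) = 476721/128 ≈ 3724.3828.


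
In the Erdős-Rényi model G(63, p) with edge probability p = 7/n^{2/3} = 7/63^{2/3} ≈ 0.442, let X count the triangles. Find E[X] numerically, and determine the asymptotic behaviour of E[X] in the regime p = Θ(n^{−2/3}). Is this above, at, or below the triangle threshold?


Number of potential triangles: C(63, 3) = 39711.
Each occurs with probability p³ ≈ (0.442)³ ≈ 8.64198e-02.
By linearity: E[X] = C(63, 3)·p³ ≈ 39711 · 8.64198e-02 ≈ 3431.815.
Since α = 2/3 < 1, p = c/n^{2/3} ≫ 1/n is above the triangle threshold p ~ 1/n. Asymptotically E[X] ~ (c³/6)·n^{3(1−α)} = (7³/6)·n^{1} → ∞; triangles are abundant w.h.p.

E[X] ≈ 3431.815; in regime p = Θ(1/n^{2/3}) E[X] diverges (above the triangle threshold p ~ 1/n).


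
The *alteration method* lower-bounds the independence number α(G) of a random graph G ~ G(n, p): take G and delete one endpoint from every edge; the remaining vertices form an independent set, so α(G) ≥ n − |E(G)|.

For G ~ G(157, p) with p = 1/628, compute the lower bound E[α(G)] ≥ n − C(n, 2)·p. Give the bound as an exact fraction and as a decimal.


E[|E(G)|] = C(157, 2)·p = 12246 · (1/628) = 39/2.
E[α(G)] ≥ n − E[|E(G)|] = 157 − 39/2 = 275/2.
Numerically: ≈ 137.500000.
(This is only a lower bound; the true E[α(G)] may be larger.)

E[α(G)] ≥ 275/2 ≈ 137.500000.


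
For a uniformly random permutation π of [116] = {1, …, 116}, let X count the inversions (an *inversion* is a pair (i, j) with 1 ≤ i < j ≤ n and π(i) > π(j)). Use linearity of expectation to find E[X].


Write X = Σ X_I over the C(116, 2) = 6670 pairs i < j, with X_I the indicator of one inversion.
There are 6670 indicators.
For each fixed pair i < j, the values π(i) and π(j) are two distinct elements of {1, …, 116} in uniformly random order; by symmetry P[π(i) > π(j)] = 1/2.
By linearity: E[X] = 6670 · (1/2) = C(116, 2) · (1/2) = 6670/2 = 3335 ≈ 3335.00000.

E[X] = 3335 = 3335.00000.


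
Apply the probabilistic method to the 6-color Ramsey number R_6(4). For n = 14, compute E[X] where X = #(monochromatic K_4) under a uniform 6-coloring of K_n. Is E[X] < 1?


E[X] = C(14, 4) · 6^{1 − 6} = 1001 · 6^{−5} = 1001/7776.
As a reduced fraction: E[X] = 1001/7776 ≈ 0.1287294.
Is E[X] < 1? YES.
Since E[X] < 1, there exists a 6-coloring of K_{14} with no monochromatic K_4; hence R_6(4) > 14.

E[X] = 1001/7776 ≈ 0.1287294; E[X] < 1, so R_6(4) > 14.


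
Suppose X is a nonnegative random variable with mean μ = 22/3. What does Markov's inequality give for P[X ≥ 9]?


μ = E[X] = 22/3, a = 9.
Markov: P[X ≥ 9] ≤ μ/a = (22/3)/9 = 22/27.
Numerically: ≈ 0.815.
(Since a = 9 > μ = 7.333, the bound 22/27 is < 1 and informative.)

P[X ≥ 9] ≤ 22/27 ≈ 0.815.


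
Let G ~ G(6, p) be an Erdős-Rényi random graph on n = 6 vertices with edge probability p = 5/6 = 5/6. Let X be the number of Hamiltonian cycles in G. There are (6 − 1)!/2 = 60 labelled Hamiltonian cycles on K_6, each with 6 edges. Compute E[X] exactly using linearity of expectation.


K_6 has (6 − 1)!/2 = 60 labelled Hamiltonian cycles.
For each such Hamiltonian cycle H, let X_H = 1 if all 6 edges of H are present in G. Then P[X_H = 1] = p^{6} = (5/6)^{6} = 15625/46656.
By linearity: E[X] = Σ_H E[X_H] = 60 · p^{6} = 60 · 15625/46656 = 78125/3888.
Numerically: E[X] ≈ 20.09.

E[X] = 60 · (5/6)^{6} = 78125/3888 ≈ 20.09.


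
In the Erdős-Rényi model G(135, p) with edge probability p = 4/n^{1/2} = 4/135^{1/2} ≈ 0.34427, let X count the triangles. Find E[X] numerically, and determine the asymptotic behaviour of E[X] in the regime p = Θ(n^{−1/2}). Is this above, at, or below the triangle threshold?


Number of potential triangles: C(135, 3) = 400995.
Each occurs with probability p³ ≈ (0.34427)³ ≈ 4.0801800e-02.
By linearity: E[X] = C(135, 3)·p³ ≈ 400995 · 4.0801800e-02 ≈ 16361.31774.
Since α = 1/2 < 1, p = c/n^{1/2} ≫ 1/n is above the triangle threshold p ~ 1/n. Asymptotically E[X] ~ (c³/6)·n^{3(1−α)} = (4³/6)·n^{1.5} → ∞; triangles are abundant w.h.p.

E[X] ≈ 16361.31774; in regime p = Θ(1/n^{1/2}) E[X] diverges (above the triangle threshold p ~ 1/n).


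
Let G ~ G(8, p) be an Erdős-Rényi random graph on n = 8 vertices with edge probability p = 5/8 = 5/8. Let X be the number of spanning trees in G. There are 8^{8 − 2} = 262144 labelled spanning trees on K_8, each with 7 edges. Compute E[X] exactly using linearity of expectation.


K_8 has 8^{8 − 2} = 262144 labelled spanning trees.
For each such spanning tree H, let X_H = 1 if all 7 edges of H are present in G. Then P[X_H = 1] = p^{7} = (5/8)^{7} = 78125/2097152.
Summing the indicators: E[X] = Σ_H E[X_H] = 262144 · p^{7} = 262144 · 78125/2097152 = 78125/8.
Numerically: E[X] ≈ 9766.

E[X] = 262144 · (5/8)^{7} = 78125/8 ≈ 9766.


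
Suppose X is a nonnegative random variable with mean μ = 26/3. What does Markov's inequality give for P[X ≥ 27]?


μ = E[X] = 26/3, a = 27.
Markov: P[X ≥ 27] ≤ μ/a = (26/3)/27 = 26/81.
Numerically: ≈ 0.320988.
(Since a = 27 > μ = 8.666667, the bound 26/81 is < 1 and informative.)

P[X ≥ 27] ≤ 26/81 ≈ 0.320988.


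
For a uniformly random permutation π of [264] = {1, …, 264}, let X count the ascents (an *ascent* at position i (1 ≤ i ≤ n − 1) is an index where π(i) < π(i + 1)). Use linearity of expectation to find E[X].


Write X = Σ X_I over i = 1, …, 263, with X_I the indicator of one ascent.
There are 263 indicators.
For each fixed i, the pair (π(i), π(i+1)) is a uniformly random ordered pair of distinct values from {1, …, 264}; by symmetry P[π(i) < π(i+1)] = 1/2.
By linearity: E[X] = 263 · (1/2) = (264 − 1) · (1/2) = 263/2 ≈ 131.500.

E[X] = 263/2 = 131.500.


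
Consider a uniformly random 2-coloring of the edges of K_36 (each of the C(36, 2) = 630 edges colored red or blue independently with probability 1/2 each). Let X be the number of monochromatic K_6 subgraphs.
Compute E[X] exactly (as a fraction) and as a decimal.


Let X = Σ_S X_S over the C(36, 6) = 1947792 subsets S of size 6, where X_S = 1 if the K_6 on S is monochromatic.
For a fixed S, the K_6 on S has C(6, 2) = 15 edges. P[all 15 edges red] = (1/2)^15, and likewise for blue, so P[monochromatic] = 2·(1/2)^15 = 2^{1 − 15} = 1/16384.
By linearity of expectation: E[X] = C(36, 6) · 2^{1 − 15} = 1947792 · 1/16384 = 121737/1024.
Numerically: E[X] ≈ 118.884.

E[X] = C(36,6)·2^(1−C(6,2)) = 121737/1024 ≈ 118.884.


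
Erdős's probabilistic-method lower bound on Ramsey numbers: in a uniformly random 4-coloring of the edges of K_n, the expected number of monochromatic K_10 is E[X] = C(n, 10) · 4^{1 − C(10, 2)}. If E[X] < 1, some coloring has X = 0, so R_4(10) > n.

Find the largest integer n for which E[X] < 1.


We need C(n, 10) · 4^{1 − 45} < 1, i.e. C(n, 10) < 4^{45 − 1} = 309485009821345068724781056.
Check values of n near the boundary:
  n = 2020: C(2020, 10) = 304832018578739931133653656; 304832018578739931133653656 < 309485009821345068724781056? YES
  n = 2021: C(2021, 10) = 306347841644770462864800616; 306347841644770462864800616 < 309485009821345068724781056? YES
  n = 2022: C(2022, 10) = 307870445231474093395937796; 307870445231474093395937796 < 309485009821345068724781056? YES
  n = 2023: C(2023, 10) = 309399856285778485315440716; 309399856285778485315440716 < 309485009821345068724781056? YES
  n = 2024: C(2024, 10) = 310936101848269937576192656; 310936101848269937576192656 < 309485009821345068724781056? NO
The largest n with C(n, 10) < 309485009821345068724781056 is n = 2023 (where E[X] = 77349964071444621328860179/77371252455336267181195264 ≈ 1.000). Hence R_4(10) > 2023, i.e. R_4(10) ≥ 2024.

Largest n = 2023; hence R_4(10) > 2023.


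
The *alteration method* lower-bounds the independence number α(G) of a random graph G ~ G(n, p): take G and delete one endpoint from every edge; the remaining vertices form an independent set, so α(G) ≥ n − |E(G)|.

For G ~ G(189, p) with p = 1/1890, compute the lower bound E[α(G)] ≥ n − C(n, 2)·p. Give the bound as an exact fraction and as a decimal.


E[|E(G)|] = C(189, 2)·p = 17766 · (1/1890) = 47/5.
E[α(G)] ≥ n − E[|E(G)|] = 189 − 47/5 = 898/5.
Numerically: ≈ 179.6000.
(This is only a lower bound; the true E[α(G)] may be larger.)

E[α(G)] ≥ 898/5 ≈ 179.6000.


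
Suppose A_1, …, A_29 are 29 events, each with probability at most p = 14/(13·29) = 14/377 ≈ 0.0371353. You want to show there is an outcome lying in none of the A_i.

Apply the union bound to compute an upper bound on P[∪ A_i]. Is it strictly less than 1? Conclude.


Union bound: P[∪_{i=1}^{29} A_i] ≤ Σ_i P[A_i] ≤ 29·p = 29·(14/377) = 14/13.
Numerically: 14/13 ≈ 1.0769231.
Is 14/13 < 1? NO.
Since the bound 14/13 is ≥ 1, the union bound is uninformative here; it does NOT by itself certify existence.

29·p = 14/13 ≈ 1.0769231; existence NOT certified by the union bound.


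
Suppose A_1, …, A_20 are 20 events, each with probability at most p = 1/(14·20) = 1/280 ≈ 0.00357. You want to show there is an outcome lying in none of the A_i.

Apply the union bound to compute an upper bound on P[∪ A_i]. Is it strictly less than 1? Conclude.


Union bound: P[∪_{i=1}^{20} A_i] ≤ Σ_i P[A_i] ≤ 20·p = 20·(1/280) = 1/14.
Numerically: 1/14 ≈ 0.07143.
Is 1/14 < 1? YES.
Since P[∪ A_i] ≤ 1/14 < 1, the complement has P[∩ A_i^c] ≥ 1 − 1/14 = 13/14 > 0, so some outcome avoids every A_i.

20·p = 1/14 ≈ 0.07143; existence CERTIFIED by the union bound.


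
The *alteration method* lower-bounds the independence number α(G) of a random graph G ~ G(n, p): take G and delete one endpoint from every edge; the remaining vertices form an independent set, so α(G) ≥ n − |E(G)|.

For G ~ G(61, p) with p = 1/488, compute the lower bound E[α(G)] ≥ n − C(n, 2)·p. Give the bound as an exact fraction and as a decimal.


E[|E(G)|] = C(61, 2)·p = 1830 · (1/488) = 15/4.
E[α(G)] ≥ n − E[|E(G)|] = 61 − 15/4 = 229/4.
Numerically: ≈ 57.250.
(This is only a lower bound; the true E[α(G)] may be larger.)

E[α(G)] ≥ 229/4 ≈ 57.250.


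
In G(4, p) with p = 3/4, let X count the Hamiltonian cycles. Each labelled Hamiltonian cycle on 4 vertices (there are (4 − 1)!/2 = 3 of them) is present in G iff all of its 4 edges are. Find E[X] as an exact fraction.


K_4 has (4 − 1)!/2 = 3 labelled Hamiltonian cycles.
For each such Hamiltonian cycle H, let X_H = 1 if all 4 edges of H are present in G. Then P[X_H = 1] = p^{4} = (3/4)^{4} = 81/256.
By linearity of expectation: E[X] = Σ_H E[X_H] = 3 · p^{4} = 3 · 81/256 = 243/256.
Numerically: E[X] ≈ 0.9492.

E[X] = 3 · (3/4)^{4} = 243/256 ≈ 0.9492.


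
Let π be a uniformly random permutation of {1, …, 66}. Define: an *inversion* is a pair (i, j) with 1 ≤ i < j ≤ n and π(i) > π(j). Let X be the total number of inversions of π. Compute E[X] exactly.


Write X = Σ X_I over the C(66, 2) = 2145 pairs i < j, with X_I the indicator of one inversion.
There are 2145 indicators.
For each fixed pair i < j, the values π(i) and π(j) are two distinct elements of {1, …, 66} in uniformly random order; by symmetry P[π(i) > π(j)] = 1/2.
By linearity: E[X] = 2145 · (1/2) = C(66, 2) · (1/2) = 2145/2 = 2145/2 ≈ 1072.500000.

E[X] = 2145/2 = 1072.500000.


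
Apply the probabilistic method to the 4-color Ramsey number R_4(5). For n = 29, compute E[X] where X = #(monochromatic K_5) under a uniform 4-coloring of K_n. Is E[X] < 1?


E[X] = C(29, 5) · 4^{1 − 10} = 118755 · 4^{−9} = 118755/262144.
As a reduced fraction: E[X] = 118755/262144 ≈ 0.4530144.
Is E[X] < 1? YES.
Since E[X] < 1, there exists a 4-coloring of K_{29} with no monochromatic K_5; hence R_4(5) > 29.

E[X] = 118755/262144 ≈ 0.4530144; E[X] < 1, so R_4(5) > 29.


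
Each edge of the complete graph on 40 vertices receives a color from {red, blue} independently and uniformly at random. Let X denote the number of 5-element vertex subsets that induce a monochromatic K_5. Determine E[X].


Let X = Σ_S X_S over the C(40, 5) = 658008 subsets S of size 5, where X_S = 1 if the K_5 on S is monochromatic.
For a fixed S, the K_5 on S has C(5, 2) = 10 edges. P[all 10 edges red] = (1/2)^10, and likewise for blue, so P[monochromatic] = 2·(1/2)^10 = 2^{1 − 10} = 1/512.
By linearity of expectation: E[X] = C(40, 5) · 2^{1 − 10} = 658008 · 1/512 = 82251/64.
Numerically: E[X] ≈ 1285.171875.

E[X] = C(40,5)·2^(1−C(5,2)) = 82251/64 ≈ 1285.171875.


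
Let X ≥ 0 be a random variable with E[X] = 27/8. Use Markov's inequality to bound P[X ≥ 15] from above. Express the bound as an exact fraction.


μ = E[X] = 27/8, a = 15.
Markov: P[X ≥ 15] ≤ μ/a = (27/8)/15 = 9/40.
Numerically: ≈ 0.225.
(Since a = 15 > μ = 3.375, the bound 9/40 is < 1 and informative.)

P[X ≥ 15] ≤ 9/40 ≈ 0.225.


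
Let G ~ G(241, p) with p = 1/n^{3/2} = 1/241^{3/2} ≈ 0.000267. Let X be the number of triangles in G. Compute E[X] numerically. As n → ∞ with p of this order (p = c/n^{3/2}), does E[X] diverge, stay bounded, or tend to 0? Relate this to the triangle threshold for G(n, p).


Number of potential triangles: C(241, 3) = 2303960.
Each occurs with probability p³ ≈ (0.000267)³ ≈ 1.90952e-11.
By linearity: E[X] = C(241, 3)·p³ ≈ 2303960 · 1.90952e-11 ≈ 0.000.
Since α = 3/2 > 1, p = c/n^{3/2} = o(1/n) is below the triangle threshold p ~ 1/n. Asymptotically E[X] ~ (c³/6)·n^{3(1−α)} = (1³/6)·n^{-1.5} → 0, so by Markov's inequality G has no triangles w.h.p.

E[X] ≈ 0.000; in regime p = Θ(1/n^{3/2}) E[X] tends to 0 (below the triangle threshold p ~ 1/n).


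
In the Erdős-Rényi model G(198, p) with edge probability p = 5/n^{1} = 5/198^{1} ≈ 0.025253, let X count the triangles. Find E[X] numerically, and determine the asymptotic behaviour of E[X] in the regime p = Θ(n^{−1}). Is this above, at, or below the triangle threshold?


Number of potential triangles: C(198, 3) = 1274196.
Each occurs with probability p³ ≈ (0.025253)³ ≈ 1.6103284e-05.
By linearity: E[X] = C(198, 3)·p³ ≈ 1274196 · 1.6103284e-05 ≈ 20.51874.
Here α = 1, so p = 5/n is exactly at the triangle threshold p ~ 1/n. Asymptotically E[X] → c³/6 = 5³/6 = 125/6 ≈ 20.83333, a bounded constant. In this regime the triangle count is asymptotically Poisson(c³/6).

E[X] ≈ 20.51874; in regime p = Θ(1/n^{1}) E[X] stays bounded (at the triangle threshold p ~ 1/n).


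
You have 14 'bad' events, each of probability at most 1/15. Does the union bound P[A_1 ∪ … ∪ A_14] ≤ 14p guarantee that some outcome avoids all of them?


Union bound: P[∪_{i=1}^{14} A_i] ≤ Σ_i P[A_i] ≤ 14·p = 14·(1/15) = 14/15.
Numerically: 14/15 ≈ 0.9333333.
Is 14/15 < 1? YES.
Since P[∪ A_i] ≤ 14/15 < 1, the complement has P[∩ A_i^c] ≥ 1 − 14/15 = 1/15 > 0, so some outcome avoids every A_i.

14·p = 14/15 ≈ 0.9333333; existence CERTIFIED by the union bound.


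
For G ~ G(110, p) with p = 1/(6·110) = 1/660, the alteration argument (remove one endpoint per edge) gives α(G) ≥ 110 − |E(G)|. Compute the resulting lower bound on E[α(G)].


E[|E(G)|] = C(110, 2)·p = 5995 · (1/660) = 109/12.
E[α(G)] ≥ n − E[|E(G)|] = 110 − 109/12 = 1211/12.
Numerically: ≈ 100.9167.
(This is only a lower bound; the true E[α(G)] may be larger.)

E[α(G)] ≥ 1211/12 ≈ 100.9167.


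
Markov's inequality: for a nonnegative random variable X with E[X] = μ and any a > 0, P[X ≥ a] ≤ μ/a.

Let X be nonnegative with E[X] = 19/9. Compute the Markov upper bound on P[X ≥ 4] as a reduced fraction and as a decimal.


μ = E[X] = 19/9, a = 4.
Markov: P[X ≥ 4] ≤ μ/a = (19/9)/4 = 19/36.
Numerically: ≈ 0.528.
(Since a = 4 > μ = 2.111, the bound 19/36 is < 1 and informative.)

P[X ≥ 4] ≤ 19/36 ≈ 0.528.


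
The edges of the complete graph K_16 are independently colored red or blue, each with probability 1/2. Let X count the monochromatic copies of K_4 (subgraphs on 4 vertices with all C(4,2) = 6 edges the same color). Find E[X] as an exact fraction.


Let X = Σ_S X_S over the C(16, 4) = 1820 subsets S of size 4, where X_S = 1 if the K_4 on S is monochromatic.
For a fixed S, the K_4 on S has C(4, 2) = 6 edges. P[all 6 edges red] = (1/2)^6, and likewise for blue, so P[monochromatic] = 2·(1/2)^6 = 2^{1 − 6} = 1/32.
Summing: E[X] = C(16, 4) · 2^{1 − 6} = 1820 · 1/32 = 455/8.
Numerically: E[X] ≈ 56.87500.

E[X] = C(16,4)·2^(1−C(4,2)) = 455/8 ≈ 56.87500.


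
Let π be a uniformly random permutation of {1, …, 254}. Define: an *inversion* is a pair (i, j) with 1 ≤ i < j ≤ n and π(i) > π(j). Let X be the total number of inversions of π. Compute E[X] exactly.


Write X = Σ X_I over the C(254, 2) = 32131 pairs i < j, with X_I the indicator of one inversion.
There are 32131 indicators.
For each fixed pair i < j, the values π(i) and π(j) are two distinct elements of {1, …, 254} in uniformly random order; by symmetry P[π(i) > π(j)] = 1/2.
By linearity: E[X] = 32131 · (1/2) = C(254, 2) · (1/2) = 32131/2 = 32131/2 ≈ 16065.500000.

E[X] = 32131/2 = 16065.500000.


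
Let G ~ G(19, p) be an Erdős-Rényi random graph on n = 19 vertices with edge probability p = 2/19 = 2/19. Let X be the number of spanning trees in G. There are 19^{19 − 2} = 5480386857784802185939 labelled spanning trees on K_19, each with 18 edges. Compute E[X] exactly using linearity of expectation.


K_19 has 19^{19 − 2} = 5480386857784802185939 labelled spanning trees.
For each such spanning tree H, let X_H = 1 if all 18 edges of H are present in G. Then P[X_H = 1] = p^{18} = (2/19)^{18} = 262144/104127350297911241532841.
By linearity: E[X] = Σ_H E[X_H] = 5480386857784802185939 · p^{18} = 5480386857784802185939 · 262144/104127350297911241532841 = 262144/19.
Numerically: E[X] ≈ 13797.1.

E[X] = 5480386857784802185939 · (2/19)^{18} = 262144/19 ≈ 13797.1.


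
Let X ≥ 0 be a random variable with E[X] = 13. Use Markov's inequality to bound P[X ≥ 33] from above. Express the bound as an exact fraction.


μ = E[X] = 13, a = 33.
Markov: P[X ≥ 33] ≤ μ/a = (13)/33 = 13/33.
Numerically: ≈ 0.39394.
(Since a = 33 > μ = 13.00000, the bound 13/33 is < 1 and informative.)

P[X ≥ 33] ≤ 13/33 ≈ 0.39394.


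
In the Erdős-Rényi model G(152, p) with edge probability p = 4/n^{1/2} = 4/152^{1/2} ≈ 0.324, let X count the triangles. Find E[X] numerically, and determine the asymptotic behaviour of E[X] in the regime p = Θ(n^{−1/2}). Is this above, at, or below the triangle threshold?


Number of potential triangles: C(152, 3) = 573800.
Each occurs with probability p³ ≈ (0.324)³ ≈ 3.41519e-02.
By linearity: E[X] = C(152, 3)·p³ ≈ 573800 · 3.41519e-02 ≈ 19596.348.
Since α = 1/2 < 1, p = c/n^{1/2} ≫ 1/n is above the triangle threshold p ~ 1/n. Asymptotically E[X] ~ (c³/6)·n^{3(1−α)} = (4³/6)·n^{1.5} → ∞; triangles are abundant w.h.p.

E[X] ≈ 19596.348; in regime p = Θ(1/n^{1/2}) E[X] diverges (above the triangle threshold p ~ 1/n).


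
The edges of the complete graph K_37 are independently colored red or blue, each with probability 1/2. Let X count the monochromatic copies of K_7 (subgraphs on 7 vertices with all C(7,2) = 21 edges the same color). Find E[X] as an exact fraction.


Let X = Σ_S X_S over the C(37, 7) = 10295472 subsets S of size 7, where X_S = 1 if the K_7 on S is monochromatic.
For a fixed S, the K_7 on S has C(7, 2) = 21 edges. P[all 21 edges red] = (1/2)^21, and likewise for blue, so P[monochromatic] = 2·(1/2)^21 = 2^{1 − 21} = 1/1048576.
By linearity of expectation: E[X] = C(37, 7) · 2^{1 − 21} = 10295472 · 1/1048576 = 643467/65536.
Numerically: E[X] ≈ 9.8185.

E[X] = C(37,7)·2^(1−C(7,2)) = 643467/65536 ≈ 9.8185.


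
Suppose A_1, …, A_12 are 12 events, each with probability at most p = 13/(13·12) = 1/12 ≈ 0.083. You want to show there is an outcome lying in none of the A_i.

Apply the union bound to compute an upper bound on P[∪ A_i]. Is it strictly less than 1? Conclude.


Union bound: P[∪_{i=1}^{12} A_i] ≤ Σ_i P[A_i] ≤ 12·p = 12·(1/12) = 1.
Numerically: 1 ≈ 1.000.
Is 1 < 1? NO.
Since the bound 1 is ≥ 1, the union bound is uninformative here; it does NOT by itself certify existence.

12·p = 1 ≈ 1.000; existence NOT certified by the union bound.


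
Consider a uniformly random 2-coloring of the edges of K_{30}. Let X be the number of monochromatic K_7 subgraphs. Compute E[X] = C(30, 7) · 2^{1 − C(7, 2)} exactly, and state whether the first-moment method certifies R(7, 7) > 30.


E[X] = C(30, 7) · 2^{1 − 21} = 2035800 · 2^{−20} = 2035800/1048576.
As a reduced fraction: E[X] = 254475/131072 ≈ 1.9414902.
Is E[X] < 1? NO.
Since E[X] ≥ 1, the first-moment bound is inconclusive at n = 30; it does NOT by itself certify R(7, 7) > 30.

E[X] = 254475/131072 ≈ 1.9414902; E[X] ≥ 1; first-moment method inconclusive here.


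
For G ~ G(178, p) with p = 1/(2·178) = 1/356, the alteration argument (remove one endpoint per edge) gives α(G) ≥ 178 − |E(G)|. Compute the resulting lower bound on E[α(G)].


E[|E(G)|] = C(178, 2)·p = 15753 · (1/356) = 177/4.
E[α(G)] ≥ n − E[|E(G)|] = 178 − 177/4 = 535/4.
Numerically: ≈ 133.750.
(This is only a lower bound; the true E[α(G)] may be larger.)

E[α(G)] ≥ 535/4 ≈ 133.750.


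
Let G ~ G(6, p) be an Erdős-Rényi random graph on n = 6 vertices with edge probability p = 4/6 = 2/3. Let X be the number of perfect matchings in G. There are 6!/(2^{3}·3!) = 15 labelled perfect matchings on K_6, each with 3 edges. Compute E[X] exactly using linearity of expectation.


K_6 has 6!/(2^{3}·3!) = 15 labelled perfect matchings.
For each such perfect matching H, let X_H = 1 if all 3 edges of H are present in G. Then P[X_H = 1] = p^{3} = (2/3)^{3} = 8/27.
Summing the indicators: E[X] = Σ_H E[X_H] = 15 · p^{3} = 15 · 8/27 = 40/9.
Numerically: E[X] ≈ 4.44444.

E[X] = 15 · (2/3)^{3} = 40/9 ≈ 4.44444.


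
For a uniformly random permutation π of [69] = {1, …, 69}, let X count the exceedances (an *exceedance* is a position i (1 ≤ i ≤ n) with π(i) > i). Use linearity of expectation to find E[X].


Write X = Σ_{i=1}^{69} X_i, where X_i = 1_{π(i) > i}.
For each fixed i, π(i) is uniform over {1, …, 69} (marginal of a uniform permutation), so P[π(i) > i] = (n − i)/n. Summing: Σ_{i=1}^{69} (n − i)/n = (0 + 1 + … + 68)/69 = 69(69 − 1)/(2·69) = (69 − 1)/2.
Hence E[X] = Σ_{i=1}^{69} (69 − i)/69 = 34 ≈ 34.000000.

E[X] = 34 = 34.000000.


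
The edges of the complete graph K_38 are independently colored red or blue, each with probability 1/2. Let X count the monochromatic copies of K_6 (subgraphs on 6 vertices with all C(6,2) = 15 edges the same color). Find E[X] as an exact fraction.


Let X = Σ_S X_S over the C(38, 6) = 2760681 subsets S of size 6, where X_S = 1 if the K_6 on S is monochromatic.
For a fixed S, the K_6 on S has C(6, 2) = 15 edges. P[all 15 edges red] = (1/2)^15, and likewise for blue, so P[monochromatic] = 2·(1/2)^15 = 2^{1 − 15} = 1/16384.
By linearity of expectation: E[X] = C(38, 6) · 2^{1 − 15} = 2760681 · 1/16384 = 2760681/16384.
Numerically: E[X] ≈ 168.498596.

E[X] = C(38,6)·2^(1−C(6,2)) = 2760681/16384 ≈ 168.498596.


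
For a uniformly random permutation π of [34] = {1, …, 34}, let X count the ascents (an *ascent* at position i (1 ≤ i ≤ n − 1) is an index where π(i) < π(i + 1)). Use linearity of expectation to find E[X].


Write X = Σ X_I over i = 1, …, 33, with X_I the indicator of one ascent.
There are 33 indicators.
For each fixed i, the pair (π(i), π(i+1)) is a uniformly random ordered pair of distinct values from {1, …, 34}; by symmetry P[π(i) < π(i+1)] = 1/2.
By linearity: E[X] = 33 · (1/2) = (34 − 1) · (1/2) = 33/2 ≈ 16.5000.

E[X] = 33/2 = 16.5000.


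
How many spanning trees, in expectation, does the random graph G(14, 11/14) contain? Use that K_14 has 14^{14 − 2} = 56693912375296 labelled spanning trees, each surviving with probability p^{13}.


K_14 has 14^{14 − 2} = 56693912375296 labelled spanning trees.
For each such spanning tree H, let X_H = 1 if all 13 edges of H are present in G. Then P[X_H = 1] = p^{13} = (11/14)^{13} = 34522712143931/793714773254144.
By linearity: E[X] = Σ_H E[X_H] = 56693912375296 · p^{13} = 56693912375296 · 34522712143931/793714773254144 = 34522712143931/14.
Numerically: E[X] ≈ 2.46591e+12.

E[X] = 56693912375296 · (11/14)^{13} = 34522712143931/14 ≈ 2.46591e+12.


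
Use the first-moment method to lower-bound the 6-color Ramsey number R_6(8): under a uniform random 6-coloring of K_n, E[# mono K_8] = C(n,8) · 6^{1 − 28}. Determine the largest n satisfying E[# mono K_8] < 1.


We need C(n, 8) · 6^{1 − 28} < 1, i.e. C(n, 8) < 6^{28 − 1} = 1023490369077469249536.
Check values of n near the boundary:
  n = 1589: C(1589, 8) = 990389025825605844438; 990389025825605844438 < 1023490369077469249536? YES
  n = 1590: C(1590, 8) = 995397314198933813310; 995397314198933813310 < 1023490369077469249536? YES
  n = 1591: C(1591, 8) = 1000427749141189953870; 1000427749141189953870 < 1023490369077469249536? YES
  n = 1592: C(1592, 8) = 1005480414540892933435; 1005480414540892933435 < 1023490369077469249536? YES
  n = 1593: C(1593, 8) = 1010555394551193970323; 1010555394551193970323 < 1023490369077469249536? YES
  n = 1594: C(1594, 8) = 1015652773590544255167; 1015652773590544255167 < 1023490369077469249536? YES
  n = 1595: C(1595, 8) = 1020772636343363633895; 1020772636343363633895 < 1023490369077469249536? YES
  n = 1596: C(1596, 8) = 1025915067760710553965; 1025915067760710553965 < 1023490369077469249536? NO
The largest n with C(n, 8) < 1023490369077469249536 is n = 1595 (where E[X] = 113419181815929292655/113721152119718805504 ≈ 0.997345). Hence R_6(8) > 1595, i.e. R_6(8) ≥ 1596.

Largest n = 1595; hence R_6(8) > 1595.


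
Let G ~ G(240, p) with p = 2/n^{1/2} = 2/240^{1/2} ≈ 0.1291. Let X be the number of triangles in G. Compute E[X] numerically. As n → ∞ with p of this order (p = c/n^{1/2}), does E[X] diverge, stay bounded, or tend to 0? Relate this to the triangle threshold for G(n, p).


Number of potential triangles: C(240, 3) = 2275280.
Each occurs with probability p³ ≈ (0.1291)³ ≈ 2.151657e-03.
By linearity: E[X] = C(240, 3)·p³ ≈ 2275280 · 2.151657e-03 ≈ 4895.6231.
Since α = 1/2 < 1, p = c/n^{1/2} ≫ 1/n is above the triangle threshold p ~ 1/n. Asymptotically E[X] ~ (c³/6)·n^{3(1−α)} = (2³/6)·n^{1.5} → ∞; triangles are abundant w.h.p.

E[X] ≈ 4895.6231; in regime p = Θ(1/n^{1/2}) E[X] diverges (above the triangle threshold p ~ 1/n).


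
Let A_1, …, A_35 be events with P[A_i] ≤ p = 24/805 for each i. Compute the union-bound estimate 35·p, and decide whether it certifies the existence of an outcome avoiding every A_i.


Union bound: P[∪_{i=1}^{35} A_i] ≤ Σ_i P[A_i] ≤ 35·p = 35·(24/805) = 24/23.
Numerically: 24/23 ≈ 1.043.
Is 24/23 < 1? NO.
Since the bound 24/23 is ≥ 1, the union bound is uninformative here; it does NOT by itself certify existence.

35·p = 24/23 ≈ 1.043; existence NOT certified by the union bound.


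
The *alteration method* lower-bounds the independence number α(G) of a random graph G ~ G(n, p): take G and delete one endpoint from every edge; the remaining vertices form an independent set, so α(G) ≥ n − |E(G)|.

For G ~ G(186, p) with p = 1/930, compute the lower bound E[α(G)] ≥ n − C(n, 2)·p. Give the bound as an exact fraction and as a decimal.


E[|E(G)|] = C(186, 2)·p = 17205 · (1/930) = 37/2.
E[α(G)] ≥ n − E[|E(G)|] = 186 − 37/2 = 335/2.
Numerically: ≈ 167.5000.
(This is only a lower bound; the true E[α(G)] may be larger.)

E[α(G)] ≥ 335/2 ≈ 167.5000.


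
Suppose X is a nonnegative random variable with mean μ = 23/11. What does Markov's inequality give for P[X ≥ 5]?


μ = E[X] = 23/11, a = 5.
Markov: P[X ≥ 5] ≤ μ/a = (23/11)/5 = 23/55.
Numerically: ≈ 0.4182.
(Since a = 5 > μ = 2.0909, the bound 23/55 is < 1 and informative.)

P[X ≥ 5] ≤ 23/55 ≈ 0.4182.


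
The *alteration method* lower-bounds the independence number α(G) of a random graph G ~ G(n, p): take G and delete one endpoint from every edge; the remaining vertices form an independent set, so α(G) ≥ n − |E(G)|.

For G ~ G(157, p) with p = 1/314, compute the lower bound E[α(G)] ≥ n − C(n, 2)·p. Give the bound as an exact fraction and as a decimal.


E[|E(G)|] = C(157, 2)·p = 12246 · (1/314) = 39.
E[α(G)] ≥ n − E[|E(G)|] = 157 − 39 = 118.
Numerically: ≈ 118.0000.
(This is only a lower bound; the true E[α(G)] may be larger.)

E[α(G)] ≥ 118 ≈ 118.0000.


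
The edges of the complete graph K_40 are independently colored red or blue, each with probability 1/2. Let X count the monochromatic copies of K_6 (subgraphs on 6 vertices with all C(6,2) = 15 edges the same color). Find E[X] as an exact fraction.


Let X = Σ_S X_S over the C(40, 6) = 3838380 subsets S of size 6, where X_S = 1 if the K_6 on S is monochromatic.
For a fixed S, the K_6 on S has C(6, 2) = 15 edges. P[all 15 edges red] = (1/2)^15, and likewise for blue, so P[monochromatic] = 2·(1/2)^15 = 2^{1 − 15} = 1/16384.
By linearity: E[X] = C(40, 6) · 2^{1 − 15} = 3838380 · 1/16384 = 959595/4096.
Numerically: E[X] ≈ 234.2761.

E[X] = C(40,6)·2^(1−C(6,2)) = 959595/4096 ≈ 234.2761.


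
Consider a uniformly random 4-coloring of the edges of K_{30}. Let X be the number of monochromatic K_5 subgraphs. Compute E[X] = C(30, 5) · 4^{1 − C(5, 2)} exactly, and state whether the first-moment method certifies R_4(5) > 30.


E[X] = C(30, 5) · 4^{1 − 10} = 142506 · 4^{−9} = 142506/262144.
As a reduced fraction: E[X] = 71253/131072 ≈ 0.544.
Is E[X] < 1? YES.
Since E[X] < 1, there exists a 4-coloring of K_{30} with no monochromatic K_5; hence R_4(5) > 30.

E[X] = 71253/131072 ≈ 0.544; E[X] < 1, so R_4(5) > 30.


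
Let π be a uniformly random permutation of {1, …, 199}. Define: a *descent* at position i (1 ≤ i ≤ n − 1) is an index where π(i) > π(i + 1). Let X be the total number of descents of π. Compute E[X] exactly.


Write X = Σ X_I over i = 1, …, 198, with X_I the indicator of one descent.
There are 198 indicators.
For each fixed i, the pair (π(i), π(i+1)) is a uniformly random ordered pair of distinct values from {1, …, 199}; by symmetry P[π(i) > π(i+1)] = 1/2.
By linearity: E[X] = 198 · (1/2) = (199 − 1) · (1/2) = 99 ≈ 99.000000.

E[X] = 99 = 99.000000.


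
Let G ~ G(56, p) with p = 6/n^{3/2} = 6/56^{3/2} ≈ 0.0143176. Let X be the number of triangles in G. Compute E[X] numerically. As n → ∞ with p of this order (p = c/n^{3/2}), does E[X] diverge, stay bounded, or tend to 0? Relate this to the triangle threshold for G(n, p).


Number of potential triangles: C(56, 3) = 27720.
Each occurs with probability p³ ≈ (0.0143176)³ ≈ 2.93499678e-06.
By linearity: E[X] = C(56, 3)·p³ ≈ 27720 · 2.93499678e-06 ≈ 0.081358.
Since α = 3/2 > 1, p = c/n^{3/2} = o(1/n) is below the triangle threshold p ~ 1/n. Asymptotically E[X] ~ (c³/6)·n^{3(1−α)} = (6³/6)·n^{-1.5} → 0, so by Markov's inequality G has no triangles w.h.p.

E[X] ≈ 0.081358; in regime p = Θ(1/n^{3/2}) E[X] tends to 0 (below the triangle threshold p ~ 1/n).


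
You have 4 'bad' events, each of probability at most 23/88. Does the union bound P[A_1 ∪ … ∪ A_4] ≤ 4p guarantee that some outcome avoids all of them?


Union bound: P[∪_{i=1}^{4} A_i] ≤ Σ_i P[A_i] ≤ 4·p = 4·(23/88) = 23/22.
Numerically: 23/22 ≈ 1.045.
Is 23/22 < 1? NO.
Since the bound 23/22 is ≥ 1, the union bound is uninformative here; it does NOT by itself certify existence.

4·p = 23/22 ≈ 1.045; existence NOT certified by the union bound.


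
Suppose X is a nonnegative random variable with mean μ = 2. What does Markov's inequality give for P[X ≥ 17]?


μ = E[X] = 2, a = 17.
Markov: P[X ≥ 17] ≤ μ/a = (2)/17 = 2/17.
Numerically: ≈ 0.11765.
(Since a = 17 > μ = 2.00000, the bound 2/17 is < 1 and informative.)

P[X ≥ 17] ≤ 2/17 ≈ 0.11765.


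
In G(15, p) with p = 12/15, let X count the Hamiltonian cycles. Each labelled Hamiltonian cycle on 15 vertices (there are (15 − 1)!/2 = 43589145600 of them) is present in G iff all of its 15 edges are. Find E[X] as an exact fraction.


K_15 has (15 − 1)!/2 = 43589145600 labelled Hamiltonian cycles.
For each such Hamiltonian cycle H, let X_H = 1 if all 15 edges of H are present in G. Then P[X_H = 1] = p^{15} = (4/5)^{15} = 1073741824/30517578125.
By linearity: E[X] = Σ_H E[X_H] = 43589145600 · p^{15} = 43589145600 · 1073741824/30517578125 = 1872139548125822976/1220703125.
Numerically: E[X] ≈ 1.53366e+09.

E[X] = 43589145600 · (4/5)^{15} = 1872139548125822976/1220703125 ≈ 1.53366e+09.


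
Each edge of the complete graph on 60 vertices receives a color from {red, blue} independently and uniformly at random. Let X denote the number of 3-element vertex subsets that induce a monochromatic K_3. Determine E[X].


Let X = Σ_S X_S over the C(60, 3) = 34220 subsets S of size 3, where X_S = 1 if the K_3 on S is monochromatic.
For a fixed S, the K_3 on S has C(3, 2) = 3 edges. P[all 3 edges red] = (1/2)^3, and likewise for blue, so P[monochromatic] = 2·(1/2)^3 = 2^{1 − 3} = 1/4.
By linearity of expectation: E[X] = C(60, 3) · 2^{1 − 3} = 34220 · 1/4 = 8555.
Numerically: E[X] ≈ 8555.00000.

E[X] = C(60,3)·2^(1−C(3,2)) = 8555 ≈ 8555.00000.


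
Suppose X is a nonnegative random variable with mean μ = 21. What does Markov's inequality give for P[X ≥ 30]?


μ = E[X] = 21, a = 30.
Markov: P[X ≥ 30] ≤ μ/a = (21)/30 = 7/10.
Numerically: ≈ 0.700.
(Since a = 30 > μ = 21.000, the bound 7/10 is < 1 and informative.)

P[X ≥ 30] ≤ 7/10 ≈ 0.700.
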